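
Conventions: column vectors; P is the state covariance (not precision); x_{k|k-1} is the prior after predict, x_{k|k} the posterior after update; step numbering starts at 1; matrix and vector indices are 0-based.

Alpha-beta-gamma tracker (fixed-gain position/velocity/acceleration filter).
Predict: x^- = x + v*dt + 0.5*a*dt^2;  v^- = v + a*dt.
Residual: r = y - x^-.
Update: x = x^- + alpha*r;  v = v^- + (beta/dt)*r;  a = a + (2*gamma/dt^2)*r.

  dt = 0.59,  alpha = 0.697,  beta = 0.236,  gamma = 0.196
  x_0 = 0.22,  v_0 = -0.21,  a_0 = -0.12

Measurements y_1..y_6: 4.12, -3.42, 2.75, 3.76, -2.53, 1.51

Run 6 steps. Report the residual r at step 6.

step 1: x_pred=0.0752  r=4.0448  x^+=2.8944  v^+=1.3371  a^+=4.4349
step 2: x_pred=4.4552  r=-7.8752  x^+=-1.0338  v^+=0.8036  a^+=-4.4335
step 3: x_pred=-1.3313  r=4.0813  x^+=1.5134  v^+=-0.1796  a^+=0.1625
step 4: x_pred=1.4357  r=2.3243  x^+=3.0557  v^+=0.8460  a^+=2.7800
step 5: x_pred=4.0387  r=-6.5687  x^+=-0.5397  v^+=-0.1413  a^+=-4.6171
step 6: x_pred=-1.4266  r=2.9366  x^+=0.6202  v^+=-1.6907  a^+=-1.3101

resid = 2.9366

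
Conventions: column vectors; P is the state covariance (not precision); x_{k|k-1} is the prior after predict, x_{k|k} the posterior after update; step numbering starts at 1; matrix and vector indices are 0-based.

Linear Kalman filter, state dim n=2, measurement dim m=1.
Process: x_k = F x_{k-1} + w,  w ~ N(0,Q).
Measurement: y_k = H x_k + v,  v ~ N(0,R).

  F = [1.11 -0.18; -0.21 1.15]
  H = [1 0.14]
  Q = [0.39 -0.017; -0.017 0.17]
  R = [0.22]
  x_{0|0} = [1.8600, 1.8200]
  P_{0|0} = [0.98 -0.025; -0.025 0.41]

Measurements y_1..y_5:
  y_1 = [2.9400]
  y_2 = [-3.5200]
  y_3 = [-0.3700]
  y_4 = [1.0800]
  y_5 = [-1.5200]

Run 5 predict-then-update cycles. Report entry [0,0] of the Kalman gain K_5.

K[0,0] = 0.8581

step 1: x^-=[1.7370, 1.7024]  P^-=[1.6207 -0.3632; -0.3632 0.7675]  S=[1.7541]  K=[0.8950; -0.1458]  nu=[0.9647]  x^+=[2.6004, 1.5618]  P^+=[0.2157 -0.1343; -0.1343 0.7302]
step 2: x^-=[2.6053, 1.2500]  P^-=[0.7331 -0.3950; -0.3950 1.2101]  S=[0.8662]  K=[0.7825; -0.2604]  nu=[-6.3003]  x^+=[-2.3245, 2.8904]  P^+=[0.2027 -0.2185; -0.2185 1.1514]
step 3: x^-=[-3.1005, 3.8121]  P^-=[0.7644 -0.5897; -0.5897 1.8072]  S=[0.8547]  K=[0.7978; -0.3940]  nu=[2.1968]  x^+=[-1.3480, 2.9466]  P^+=[0.2205 -0.3211; -0.3211 1.6745]
step 4: x^-=[-2.0266, 3.6716]  P^-=[0.8442 -0.8371; -0.8371 2.5494]  S=[0.8798]  K=[0.8263; -0.5457]  nu=[2.5926]  x^+=[0.1158, 2.2567]  P^+=[0.2434 -0.4403; -0.4403 2.2873]
step 5: x^-=[-0.2777, 2.5709]  P^-=[0.9400 -1.1259; -1.1259 3.4184]  S=[0.9117]  K=[0.8581; -0.7100]  nu=[-1.6022]  x^+=[-1.6526, 3.7085]  P^+=[0.2686 -0.5704; -0.5704 2.9588]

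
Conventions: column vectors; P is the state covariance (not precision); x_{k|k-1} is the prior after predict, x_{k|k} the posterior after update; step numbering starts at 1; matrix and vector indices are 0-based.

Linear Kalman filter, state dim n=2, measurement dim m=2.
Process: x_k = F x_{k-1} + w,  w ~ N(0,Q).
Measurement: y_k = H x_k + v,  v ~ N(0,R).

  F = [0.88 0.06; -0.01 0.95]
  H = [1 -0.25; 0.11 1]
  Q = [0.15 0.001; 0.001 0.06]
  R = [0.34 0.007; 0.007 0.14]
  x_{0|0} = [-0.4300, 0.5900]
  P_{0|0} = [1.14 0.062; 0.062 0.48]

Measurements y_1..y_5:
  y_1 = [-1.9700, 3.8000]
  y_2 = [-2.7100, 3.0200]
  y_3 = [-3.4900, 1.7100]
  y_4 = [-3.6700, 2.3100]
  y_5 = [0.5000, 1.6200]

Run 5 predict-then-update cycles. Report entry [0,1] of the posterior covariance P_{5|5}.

step 1: x^-=[-0.3430, 0.5648]  P^-=[1.0411 0.0701; 0.0701 0.4921]  S=[1.3768 0.0667; 0.0667 0.6602]  K=[0.7335 0.2056; -0.0755 0.7648]  nu=[-1.4858, 3.2729]  x^+=[-0.7599, 3.1800]  P^+=[0.2524 0.0062; 0.0062 0.1059]
step 2: x^-=[-0.4779, 3.0286]  P^-=[0.3465 0.0100; 0.0100 0.1555]  S=[0.6912 0.0159; 0.0159 0.3018]  K=[0.4946 0.1332; -0.0538 0.5215]  nu=[-1.4750, 0.0439]  x^+=[-1.2015, 3.1310]  P^+=[0.1699 0.0034; 0.0034 0.0723]
step 3: x^-=[-0.8695, 2.9864]  P^-=[0.2822 0.0065; 0.0065 0.1252]  S=[0.6268 0.0130; 0.0130 0.2700]  K=[0.4452 0.1174; -0.0494 0.4686]  nu=[-1.8739, -1.1808]  x^+=[-1.8425, 2.5256]  P^+=[0.1529 0.0027; 0.0027 0.0650]
step 4: x^-=[-1.4698, 2.4177]  P^-=[0.2689 0.0056; 0.0056 0.1186]  S=[0.6135 0.0124; 0.0124 0.2631]  K=[0.4337 0.1134; -0.0483 0.4554]  nu=[-1.5957, 0.0539]  x^+=[-2.1558, 2.5194]  P^+=[0.1489 0.0025; 0.0025 0.0631]
step 5: x^-=[-1.7460, 2.4150]  P^-=[0.2658 0.0054; 0.0054 0.1169]  S=[0.6104 0.0123; 0.0123 0.2614]  K=[0.4310 0.1123; -0.0481 0.4520]  nu=[2.8497, -0.6030]  x^+=[-0.5855, 2.0054]  P^+=[0.1479 0.0025; 0.0025 0.0627]

P_post[0,1] = 0.0025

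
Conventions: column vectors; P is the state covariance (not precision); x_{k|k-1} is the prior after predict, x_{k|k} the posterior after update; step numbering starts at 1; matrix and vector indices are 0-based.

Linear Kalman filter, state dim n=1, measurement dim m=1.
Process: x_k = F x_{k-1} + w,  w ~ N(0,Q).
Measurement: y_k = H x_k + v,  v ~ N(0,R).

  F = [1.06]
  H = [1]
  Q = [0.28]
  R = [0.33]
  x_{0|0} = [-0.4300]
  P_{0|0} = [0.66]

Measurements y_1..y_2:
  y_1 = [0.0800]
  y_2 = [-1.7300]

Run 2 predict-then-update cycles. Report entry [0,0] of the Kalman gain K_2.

K[0,0] = 0.6293

step 1: x^-=[-0.4558]  P^-=[1.0216]  S=[1.3516]  K=[0.7558]  nu=[0.5358]  x^+=[-0.0508]  P^+=[0.2494]
step 2: x^-=[-0.0539]  P^-=[0.5603]  S=[0.8903]  K=[0.6293]  nu=[-1.6761]  x^+=[-1.1087]  P^+=[0.2077]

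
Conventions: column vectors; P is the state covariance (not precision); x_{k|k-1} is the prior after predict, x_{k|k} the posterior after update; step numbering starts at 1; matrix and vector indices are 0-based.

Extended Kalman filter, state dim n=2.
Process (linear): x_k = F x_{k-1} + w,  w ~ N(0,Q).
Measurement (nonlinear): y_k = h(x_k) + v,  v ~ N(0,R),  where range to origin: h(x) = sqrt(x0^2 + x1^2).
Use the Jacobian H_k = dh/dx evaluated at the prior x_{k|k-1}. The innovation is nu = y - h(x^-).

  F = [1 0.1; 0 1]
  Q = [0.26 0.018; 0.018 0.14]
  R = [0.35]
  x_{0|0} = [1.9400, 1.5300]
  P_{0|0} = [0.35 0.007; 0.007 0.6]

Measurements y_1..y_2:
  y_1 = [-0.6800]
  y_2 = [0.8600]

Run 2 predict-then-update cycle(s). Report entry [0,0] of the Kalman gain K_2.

step 1: x^-=[2.0930, 1.5300]  P^-=[0.6174 0.0850; 0.0850 0.7400]  H_jac=[0.8073 0.5901]  S=[1.0911]  K=[0.5028; 0.4631]  nu=[-3.2726]  x^+=[0.4476, 0.0143]  P^+=[0.3416 -0.1691; -0.1691 0.5060]
step 2: x^-=[0.4490, 0.0143]  P^-=[0.5728 -0.1005; -0.1005 0.6460]  H_jac=[0.9995 0.0319]  S=[0.9165]  K=[0.6212; -0.0871]  nu=[0.4108]  x^+=[0.7042, -0.0214]  P^+=[0.2192 -0.0509; -0.0509 0.6390]

K[0,0] = 0.6212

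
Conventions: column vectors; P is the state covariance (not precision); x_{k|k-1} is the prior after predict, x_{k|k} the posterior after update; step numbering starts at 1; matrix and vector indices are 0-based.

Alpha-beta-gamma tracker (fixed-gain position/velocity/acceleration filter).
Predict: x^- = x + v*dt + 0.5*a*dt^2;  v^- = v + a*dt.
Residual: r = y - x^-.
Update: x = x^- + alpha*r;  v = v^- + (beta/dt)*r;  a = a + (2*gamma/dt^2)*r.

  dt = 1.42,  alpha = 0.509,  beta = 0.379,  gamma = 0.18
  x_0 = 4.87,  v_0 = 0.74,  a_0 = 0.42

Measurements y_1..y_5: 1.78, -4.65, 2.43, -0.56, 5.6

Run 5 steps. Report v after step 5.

v_post = 2.0297

step 1: x_pred=6.3442  r=-4.5642  x^+=4.0210  v^+=0.1182  a^+=-0.3949
step 2: x_pred=3.7908  r=-8.4408  x^+=-0.5056  v^+=-2.6954  a^+=-1.9019
step 3: x_pred=-6.2505  r=8.6805  x^+=-1.8321  v^+=-3.0792  a^+=-0.3521
step 4: x_pred=-6.5595  r=5.9995  x^+=-3.5058  v^+=-1.9779  a^+=0.7191
step 5: x_pred=-5.5894  r=11.1894  x^+=0.1060  v^+=2.0297  a^+=2.7168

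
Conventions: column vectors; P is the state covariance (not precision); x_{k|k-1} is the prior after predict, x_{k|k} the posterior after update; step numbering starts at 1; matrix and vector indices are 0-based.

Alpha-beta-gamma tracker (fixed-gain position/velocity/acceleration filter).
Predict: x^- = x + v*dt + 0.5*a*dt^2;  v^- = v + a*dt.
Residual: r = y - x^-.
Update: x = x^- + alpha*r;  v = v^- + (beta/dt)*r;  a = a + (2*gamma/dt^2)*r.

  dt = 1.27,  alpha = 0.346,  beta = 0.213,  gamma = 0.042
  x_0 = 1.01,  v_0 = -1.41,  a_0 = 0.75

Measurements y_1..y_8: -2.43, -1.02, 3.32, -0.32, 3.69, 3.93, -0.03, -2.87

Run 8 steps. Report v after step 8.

step 1: x_pred=-0.1759  r=-2.2541  x^+=-0.9558  v^+=-0.8356  a^+=0.6326
step 2: x_pred=-1.5068  r=0.4868  x^+=-1.3384  v^+=0.0495  a^+=0.6580
step 3: x_pred=-0.7449  r=4.0649  x^+=0.6616  v^+=1.5668  a^+=0.8697
step 4: x_pred=3.3528  r=-3.6728  x^+=2.0820  v^+=2.0553  a^+=0.6784
step 5: x_pred=5.2393  r=-1.5493  x^+=4.7033  v^+=2.6570  a^+=0.5977
step 6: x_pred=8.5597  r=-4.6297  x^+=6.9578  v^+=2.6396  a^+=0.3566
step 7: x_pred=10.5977  r=-10.6277  x^+=6.9205  v^+=1.3100  a^+=-0.1969
step 8: x_pred=8.4254  r=-11.2954  x^+=4.5172  v^+=-0.8345  a^+=-0.7852

v_post = -0.8345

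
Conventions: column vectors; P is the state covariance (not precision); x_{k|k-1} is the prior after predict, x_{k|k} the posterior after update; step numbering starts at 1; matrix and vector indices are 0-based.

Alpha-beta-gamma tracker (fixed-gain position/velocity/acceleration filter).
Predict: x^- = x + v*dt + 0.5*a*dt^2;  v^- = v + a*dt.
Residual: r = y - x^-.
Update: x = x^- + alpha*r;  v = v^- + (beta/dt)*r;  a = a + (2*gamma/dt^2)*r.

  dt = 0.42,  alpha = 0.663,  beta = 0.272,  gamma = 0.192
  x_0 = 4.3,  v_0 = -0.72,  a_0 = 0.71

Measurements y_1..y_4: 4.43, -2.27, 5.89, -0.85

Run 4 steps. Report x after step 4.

step 1: x_pred=4.0602  r=0.3698  x^+=4.3054  v^+=-0.1823  a^+=1.5150
step 2: x_pred=4.3624  r=-6.6324  x^+=-0.0349  v^+=-3.8413  a^+=-12.9230
step 3: x_pred=-2.7880  r=8.6780  x^+=2.9655  v^+=-3.6489  a^+=5.9680
step 4: x_pred=1.9593  r=-2.8093  x^+=0.0967  v^+=-2.9617  a^+=-0.1476

x_post = 0.0967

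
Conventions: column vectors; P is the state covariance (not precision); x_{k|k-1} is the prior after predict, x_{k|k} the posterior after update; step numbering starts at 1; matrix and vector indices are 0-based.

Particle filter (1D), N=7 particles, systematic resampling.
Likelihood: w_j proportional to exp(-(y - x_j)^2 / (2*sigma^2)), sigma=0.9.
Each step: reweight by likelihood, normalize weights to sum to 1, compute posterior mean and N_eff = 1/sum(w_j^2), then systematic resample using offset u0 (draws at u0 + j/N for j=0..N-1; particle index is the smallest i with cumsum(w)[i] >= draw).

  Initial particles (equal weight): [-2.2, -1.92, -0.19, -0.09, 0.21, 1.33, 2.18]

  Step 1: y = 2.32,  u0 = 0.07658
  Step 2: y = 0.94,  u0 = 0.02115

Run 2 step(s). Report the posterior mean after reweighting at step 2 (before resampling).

post_mean = 1.6375

step 1: w=[0.0000, 0.0000, 0.0124, 0.0168, 0.0389, 0.3317, 0.6001]  mean=1.7537  Neff=2.1181  idx=[5, 5, 5, 6, 6, 6, 6]
step 2: w=[0.2127, 0.2127, 0.2127, 0.0904, 0.0904, 0.0904, 0.0904]  mean=1.6375  Neff=5.9350  idx=[0, 0, 1, 2, 2, 4, 5]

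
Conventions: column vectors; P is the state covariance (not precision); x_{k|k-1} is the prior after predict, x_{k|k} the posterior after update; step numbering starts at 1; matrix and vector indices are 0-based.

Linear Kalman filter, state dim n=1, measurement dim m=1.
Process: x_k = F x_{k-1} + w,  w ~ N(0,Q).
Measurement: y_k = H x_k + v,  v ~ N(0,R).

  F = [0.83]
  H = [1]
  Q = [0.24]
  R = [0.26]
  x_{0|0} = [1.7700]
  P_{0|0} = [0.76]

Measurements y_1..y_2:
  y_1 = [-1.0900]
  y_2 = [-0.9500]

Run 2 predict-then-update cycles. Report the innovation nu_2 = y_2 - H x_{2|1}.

step 1: x^-=[1.4691]  P^-=[0.7636]  S=[1.0236]  K=[0.7460]  nu=[-2.5591]  x^+=[-0.4400]  P^+=[0.1940]
step 2: x^-=[-0.3652]  P^-=[0.3736]  S=[0.6336]  K=[0.5897]  nu=[-0.5848]  x^+=[-0.7100]  P^+=[0.1533]

innov = [-0.5848]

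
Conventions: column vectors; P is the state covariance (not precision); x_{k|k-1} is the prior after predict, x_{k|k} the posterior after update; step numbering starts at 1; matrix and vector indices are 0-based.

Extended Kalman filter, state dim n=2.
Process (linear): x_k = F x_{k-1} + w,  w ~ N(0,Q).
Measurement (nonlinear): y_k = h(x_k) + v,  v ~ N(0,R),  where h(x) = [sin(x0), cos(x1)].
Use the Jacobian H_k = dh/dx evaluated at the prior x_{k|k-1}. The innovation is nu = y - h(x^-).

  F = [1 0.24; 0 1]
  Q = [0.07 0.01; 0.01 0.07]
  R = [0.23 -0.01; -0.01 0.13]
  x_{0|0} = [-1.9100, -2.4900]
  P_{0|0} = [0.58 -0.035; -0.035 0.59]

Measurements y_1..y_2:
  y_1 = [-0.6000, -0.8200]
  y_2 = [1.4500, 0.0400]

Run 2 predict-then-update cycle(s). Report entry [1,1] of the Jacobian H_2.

H_jac[1,1] = 0.5853

step 1: x^-=[-2.5076, -2.4900]  P^-=[0.6672 0.1166; 0.1166 0.6600]  H_jac=[-0.8057 0.0000; 0.0000 0.6065]  S=[0.6631 -0.0670; -0.0670 0.3727]  K=[-0.8061 0.0449; -0.0338 1.0678]  nu=[-0.0076, -0.0249]  x^+=[-2.5026, -2.5163]  P^+=[0.2307 0.0229; 0.0229 0.2294]
step 2: x^-=[-3.1065, -2.5163]  P^-=[0.3249 0.0880; 0.0880 0.2994]  H_jac=[-0.9994 0.0000; 0.0000 0.5853]  S=[0.5545 -0.0615; -0.0615 0.2326]  K=[-0.5780 0.0687; -0.0773 0.7331]  nu=[1.4851, 0.8508]  x^+=[-3.9064, -2.0074]  P^+=[0.1337 0.0251; 0.0251 0.1641]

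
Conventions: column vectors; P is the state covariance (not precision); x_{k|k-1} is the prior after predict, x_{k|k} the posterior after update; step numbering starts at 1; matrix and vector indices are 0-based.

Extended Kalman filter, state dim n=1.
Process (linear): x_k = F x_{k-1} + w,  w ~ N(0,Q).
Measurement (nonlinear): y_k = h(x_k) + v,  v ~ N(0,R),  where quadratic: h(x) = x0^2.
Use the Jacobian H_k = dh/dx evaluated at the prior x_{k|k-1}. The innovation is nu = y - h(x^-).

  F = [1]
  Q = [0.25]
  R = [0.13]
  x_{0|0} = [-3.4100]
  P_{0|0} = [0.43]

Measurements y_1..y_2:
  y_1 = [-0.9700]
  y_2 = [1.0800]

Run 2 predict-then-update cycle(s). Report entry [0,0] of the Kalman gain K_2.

K[0,0] = -0.3026

step 1: x^-=[-3.4100]  P^-=[0.6800]  H_jac=[-6.8200]  S=[31.7584]  K=[-0.1460]  nu=[-12.5981]  x^+=[-1.5703]  P^+=[0.0028]
step 2: x^-=[-1.5703]  P^-=[0.2528]  H_jac=[-3.1407]  S=[2.6234]  K=[-0.3026]  nu=[-1.3859]  x^+=[-1.1509]  P^+=[0.0125]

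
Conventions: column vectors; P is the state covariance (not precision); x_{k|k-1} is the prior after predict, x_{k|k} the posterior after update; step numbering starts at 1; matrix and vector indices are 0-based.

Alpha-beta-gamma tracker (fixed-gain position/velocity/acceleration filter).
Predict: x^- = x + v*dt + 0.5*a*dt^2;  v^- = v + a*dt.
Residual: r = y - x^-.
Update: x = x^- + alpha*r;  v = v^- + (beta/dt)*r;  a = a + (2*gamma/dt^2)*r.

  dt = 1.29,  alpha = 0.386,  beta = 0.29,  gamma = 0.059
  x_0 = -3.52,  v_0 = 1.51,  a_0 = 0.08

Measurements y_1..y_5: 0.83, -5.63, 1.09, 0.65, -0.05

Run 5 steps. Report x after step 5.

step 1: x_pred=-1.5055  r=2.3355  x^+=-0.6040  v^+=2.1382  a^+=0.2456
step 2: x_pred=2.3587  r=-7.9887  x^+=-0.7250  v^+=0.6592  a^+=-0.3209
step 3: x_pred=-0.1416  r=1.2316  x^+=0.3338  v^+=0.5221  a^+=-0.2335
step 4: x_pred=0.8131  r=-0.1631  x^+=0.7501  v^+=0.1842  a^+=-0.2451
step 5: x_pred=0.7838  r=-0.8338  x^+=0.4620  v^+=-0.3194  a^+=-0.3042

x_post = 0.4620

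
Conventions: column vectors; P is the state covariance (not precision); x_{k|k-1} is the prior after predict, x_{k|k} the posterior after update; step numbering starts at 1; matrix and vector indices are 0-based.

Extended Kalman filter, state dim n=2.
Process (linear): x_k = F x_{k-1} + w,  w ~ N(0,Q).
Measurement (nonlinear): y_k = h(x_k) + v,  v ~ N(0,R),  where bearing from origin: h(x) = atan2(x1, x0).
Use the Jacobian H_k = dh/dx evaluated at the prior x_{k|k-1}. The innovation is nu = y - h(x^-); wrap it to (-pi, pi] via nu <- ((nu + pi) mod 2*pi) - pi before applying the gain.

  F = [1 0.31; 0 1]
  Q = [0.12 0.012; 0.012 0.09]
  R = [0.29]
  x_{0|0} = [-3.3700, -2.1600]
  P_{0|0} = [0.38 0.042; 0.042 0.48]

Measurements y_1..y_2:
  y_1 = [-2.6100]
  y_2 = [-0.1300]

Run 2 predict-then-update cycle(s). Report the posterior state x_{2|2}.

x_post = [-4.6909, -2.8473]

step 1: x^-=[-4.0396, -2.1600]  P^-=[0.5722 0.2028; 0.2028 0.5700]  H_jac=[0.1029 -0.1925]  S=[0.3091]  K=[0.0642; -0.2874]  nu=[0.0406]  x^+=[-4.0370, -2.1717]  P^+=[0.5709 0.2085; 0.2085 0.5445]
step 2: x^-=[-4.7102, -2.1717]  P^-=[0.8725 0.3893; 0.3893 0.6345]  H_jac=[0.0807 -0.1751]  S=[0.3041]  K=[0.0075; -0.2619]  nu=[2.5796]  x^+=[-4.6909, -2.8473]  P^+=[0.8725 0.3899; 0.3899 0.6136]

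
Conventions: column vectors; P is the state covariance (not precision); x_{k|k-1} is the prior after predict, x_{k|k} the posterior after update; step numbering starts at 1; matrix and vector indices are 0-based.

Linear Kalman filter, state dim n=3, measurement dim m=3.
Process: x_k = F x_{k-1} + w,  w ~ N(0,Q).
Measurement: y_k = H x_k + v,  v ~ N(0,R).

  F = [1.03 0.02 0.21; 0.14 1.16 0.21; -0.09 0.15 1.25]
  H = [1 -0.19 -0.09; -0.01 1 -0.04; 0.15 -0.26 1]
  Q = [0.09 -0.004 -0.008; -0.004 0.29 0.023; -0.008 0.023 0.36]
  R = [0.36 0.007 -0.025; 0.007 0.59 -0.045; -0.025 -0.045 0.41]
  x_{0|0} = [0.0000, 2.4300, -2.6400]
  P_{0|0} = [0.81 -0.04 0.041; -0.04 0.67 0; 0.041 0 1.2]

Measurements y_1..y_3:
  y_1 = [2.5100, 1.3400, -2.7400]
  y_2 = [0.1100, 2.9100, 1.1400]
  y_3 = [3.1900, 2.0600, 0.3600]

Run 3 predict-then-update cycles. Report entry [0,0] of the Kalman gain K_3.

K[0,0] = 0.4356

step 1: x^-=[-0.5058, 2.2644, -2.9355]  P^-=[1.0186 0.1434 0.2798; 0.1434 1.2498 0.4541; 0.2798 0.4541 2.2485]  S=[1.3526 -0.1372 0.1462; -0.1372 1.8045 0.0148; 0.1462 0.0148 2.6025]  K=[0.7146 0.1211 0.1111; -0.0370 0.6785 0.0561; -0.0781 0.1874 0.8380]  nu=[3.1818, -1.0469, 0.8601]  x^+=[1.7367, 1.4848, -2.6593]  P^+=[0.2695 0.0742 0.0011; 0.0742 0.4017 0.0867; 0.0011 0.0867 0.3595]
step 2: x^-=[1.2600, 1.4070, -3.2578]  P^-=[0.3962 0.1706 0.0802; 0.1706 0.9181 0.3063; 0.0802 0.3063 0.9632]  S=[0.7283 -0.0254 -0.0281; -0.0254 1.4818 0.0114; -0.0281 0.0114 1.2956]  K=[0.4969 0.1182 0.0832; -0.0193 0.6093 0.0661; -0.0563 0.1739 0.6885]  nu=[-1.1759, 1.3853, 4.5746]  x^+=[1.2202, 2.5764, 0.1988]  P^+=[0.1918 0.0716 0.0062; 0.0716 0.3604 0.0832; 0.0062 0.0832 0.2965]
step 3: x^-=[1.3501, 3.2012, 0.5251]  P^-=[0.3130 0.1530 0.0767; 0.1530 0.8560 0.2793; 0.0767 0.2793 0.8609]  S=[0.6485 -0.0284 -0.0283; -0.0284 1.4220 0.0019; -0.0283 0.0019 1.2016]  K=[0.4356 0.1118 0.0799; -0.0249 0.5924 0.0648; -0.0467 0.1699 0.6642]  nu=[2.4954, -1.1067, 0.4647]  x^+=[2.3505, 2.5137, 0.5293]  P^+=[0.1692 0.0675 0.0090; 0.0675 0.3504 0.0815; 0.0090 0.0815 0.2857]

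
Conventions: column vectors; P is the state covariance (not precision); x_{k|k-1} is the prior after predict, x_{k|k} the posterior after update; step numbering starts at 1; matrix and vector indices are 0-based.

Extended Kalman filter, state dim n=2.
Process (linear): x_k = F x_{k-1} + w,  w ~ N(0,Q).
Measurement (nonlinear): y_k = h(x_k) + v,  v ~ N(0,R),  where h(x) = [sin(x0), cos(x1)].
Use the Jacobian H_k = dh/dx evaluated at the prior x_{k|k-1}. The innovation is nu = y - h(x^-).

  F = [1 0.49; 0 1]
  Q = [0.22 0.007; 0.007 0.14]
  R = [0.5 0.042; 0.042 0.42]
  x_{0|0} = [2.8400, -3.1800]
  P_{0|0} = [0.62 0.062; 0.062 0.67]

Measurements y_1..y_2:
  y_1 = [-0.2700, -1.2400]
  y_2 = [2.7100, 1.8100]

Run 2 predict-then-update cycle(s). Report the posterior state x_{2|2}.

x_post = [1.3686, -3.3212]

step 1: x^-=[1.2818, -3.1800]  P^-=[1.0616 0.3973; 0.3973 0.8100]  H_jac=[0.2850 0.0000; 0.0000 -0.0384]  S=[0.5862 0.0377; 0.0377 0.4212]  K=[0.5214 -0.0828; 0.1990 -0.0916]  nu=[-1.2285, -0.2407]  x^+=[0.6612, -3.4025]  P^+=[0.9026 0.3357; 0.3357 0.7846]
step 2: x^-=[-1.0060, -3.4025]  P^-=[1.6400 0.7271; 0.7271 0.9246]  H_jac=[0.5352 0.0000; 0.0000 -0.2579]  S=[0.9698 -0.0584; -0.0584 0.4815]  K=[0.8881 -0.2818; 0.3742 -0.4499]  nu=[3.5547, 2.7762]  x^+=[1.3686, -3.3212]  P^+=[0.8076 0.3143; 0.3143 0.6717]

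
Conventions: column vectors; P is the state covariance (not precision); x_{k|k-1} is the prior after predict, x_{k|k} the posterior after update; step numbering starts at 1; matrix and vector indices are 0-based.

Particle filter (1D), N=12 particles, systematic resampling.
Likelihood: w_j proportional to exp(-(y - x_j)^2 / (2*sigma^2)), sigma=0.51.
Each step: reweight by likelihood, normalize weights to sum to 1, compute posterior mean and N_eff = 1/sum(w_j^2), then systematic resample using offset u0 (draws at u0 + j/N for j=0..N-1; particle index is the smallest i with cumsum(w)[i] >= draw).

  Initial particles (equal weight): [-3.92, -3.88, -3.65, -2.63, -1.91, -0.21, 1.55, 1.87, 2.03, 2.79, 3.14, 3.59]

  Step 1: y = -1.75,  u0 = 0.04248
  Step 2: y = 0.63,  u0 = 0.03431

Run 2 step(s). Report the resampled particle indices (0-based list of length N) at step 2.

step 1: w=[0.0001, 0.0001, 0.0008, 0.1897, 0.8004, 0.0088, 0.0000, 0.0000, 0.0000, 0.0000, 0.0000, 0.0000]  mean=-2.0335  Neff=1.4777  idx=[3, 3, 4, 4, 4, 4, 4, 4, 4, 4, 4, 4]
step 2: w=[0.0000, 0.0000, 0.1000, 0.1000, 0.1000, 0.1000, 0.1000, 0.1000, 0.1000, 0.1000, 0.1000, 0.1000]  mean=-1.9100  Neff=10.0013  idx=[2, 3, 4, 4, 5, 6, 7, 8, 9, 9, 10, 11]

resampled_idx = [2, 3, 4, 4, 5, 6, 7, 8, 9, 9, 10, 11]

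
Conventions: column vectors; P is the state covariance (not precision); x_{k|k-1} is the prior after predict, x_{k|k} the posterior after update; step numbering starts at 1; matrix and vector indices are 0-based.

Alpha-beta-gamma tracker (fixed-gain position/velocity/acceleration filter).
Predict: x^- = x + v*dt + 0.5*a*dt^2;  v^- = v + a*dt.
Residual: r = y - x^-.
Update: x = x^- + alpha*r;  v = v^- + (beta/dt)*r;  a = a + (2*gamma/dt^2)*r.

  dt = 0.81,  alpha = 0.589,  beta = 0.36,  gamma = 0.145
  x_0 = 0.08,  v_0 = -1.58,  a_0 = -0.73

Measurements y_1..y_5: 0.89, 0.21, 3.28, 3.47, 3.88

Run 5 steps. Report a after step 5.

a_post = 0.6303

step 1: x_pred=-1.4393  r=2.3293  x^+=-0.0673  v^+=-1.1361  a^+=0.2996
step 2: x_pred=-0.8893  r=1.0993  x^+=-0.2418  v^+=-0.4049  a^+=0.7854
step 3: x_pred=-0.3121  r=3.5921  x^+=1.8037  v^+=1.8278  a^+=2.3732
step 4: x_pred=4.0627  r=-0.5927  x^+=3.7136  v^+=3.4867  a^+=2.1112
step 5: x_pred=7.2304  r=-3.3504  x^+=5.2570  v^+=3.7077  a^+=0.6303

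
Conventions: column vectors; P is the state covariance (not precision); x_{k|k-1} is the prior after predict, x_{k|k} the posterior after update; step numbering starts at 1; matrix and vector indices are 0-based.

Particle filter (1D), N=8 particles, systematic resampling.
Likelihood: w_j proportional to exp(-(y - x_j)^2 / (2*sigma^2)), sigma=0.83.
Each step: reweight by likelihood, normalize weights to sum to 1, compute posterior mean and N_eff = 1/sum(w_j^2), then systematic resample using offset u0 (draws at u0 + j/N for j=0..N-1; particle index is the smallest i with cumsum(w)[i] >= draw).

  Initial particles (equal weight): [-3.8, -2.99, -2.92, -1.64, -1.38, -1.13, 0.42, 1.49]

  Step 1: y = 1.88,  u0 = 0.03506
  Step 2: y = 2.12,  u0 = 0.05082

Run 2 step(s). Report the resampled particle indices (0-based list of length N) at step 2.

step 1: w=[0.0000, 0.0000, 0.0000, 0.0001, 0.0004, 0.0013, 0.1917, 0.8065]  mean=1.2801  Neff=1.4551  idx=[6, 6, 7, 7, 7, 7, 7, 7]
step 2: w=[0.0259, 0.0259, 0.1580, 0.1580, 0.1580, 0.1580, 0.1580, 0.1580]  mean=1.4346  Neff=6.6137  idx=[1, 2, 3, 4, 5, 5, 6, 7]

resampled_idx = [1, 2, 3, 4, 5, 5, 6, 7]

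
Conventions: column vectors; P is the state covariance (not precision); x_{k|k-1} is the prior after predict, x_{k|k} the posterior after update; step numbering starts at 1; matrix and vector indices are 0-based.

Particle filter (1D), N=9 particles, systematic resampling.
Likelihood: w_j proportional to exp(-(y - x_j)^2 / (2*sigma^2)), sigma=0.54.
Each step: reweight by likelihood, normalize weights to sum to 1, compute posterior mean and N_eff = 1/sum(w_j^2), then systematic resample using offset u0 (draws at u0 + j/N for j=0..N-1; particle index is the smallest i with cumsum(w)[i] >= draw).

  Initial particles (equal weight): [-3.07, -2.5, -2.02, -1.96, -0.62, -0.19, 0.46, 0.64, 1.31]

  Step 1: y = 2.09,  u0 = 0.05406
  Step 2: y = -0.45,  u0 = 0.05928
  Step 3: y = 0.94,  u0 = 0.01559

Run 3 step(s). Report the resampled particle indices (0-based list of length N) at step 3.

resampled_idx = [0, 1, 2, 3, 4, 5, 6, 7, 8]

step 1: w=[0.0000, 0.0000, 0.0000, 0.0000, 0.0000, 0.0003, 0.0269, 0.0697, 0.9030]  mean=1.2399  Neff=1.2179  idx=[7, 8, 8, 8, 8, 8, 8, 8, 8]
step 2: w=[0.7676, 0.0291, 0.0291, 0.0291, 0.0291, 0.0291, 0.0291, 0.0291, 0.0291]  mean=0.7957  Neff=1.6780  idx=[0, 0, 0, 0, 0, 0, 0, 3, 7]
step 3: w=[0.1131, 0.1131, 0.1131, 0.1131, 0.1131, 0.1131, 0.1131, 0.1043, 0.1043]  mean=0.7798  Neff=8.9904  idx=[0, 1, 2, 3, 4, 5, 6, 7, 8]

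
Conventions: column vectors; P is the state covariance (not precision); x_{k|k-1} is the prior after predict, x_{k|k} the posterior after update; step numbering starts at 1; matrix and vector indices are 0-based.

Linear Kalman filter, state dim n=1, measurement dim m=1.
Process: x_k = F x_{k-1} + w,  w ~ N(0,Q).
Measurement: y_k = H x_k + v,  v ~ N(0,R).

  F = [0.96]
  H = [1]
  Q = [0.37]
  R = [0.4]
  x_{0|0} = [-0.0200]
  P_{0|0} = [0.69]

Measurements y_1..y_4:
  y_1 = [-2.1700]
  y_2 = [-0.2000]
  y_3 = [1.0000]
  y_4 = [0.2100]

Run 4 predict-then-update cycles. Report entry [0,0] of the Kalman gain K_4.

step 1: x^-=[-0.0192]  P^-=[1.0059]  S=[1.4059]  K=[0.7155]  nu=[-2.1508]  x^+=[-1.5581]  P^+=[0.2862]
step 2: x^-=[-1.4957]  P^-=[0.6338]  S=[1.0338]  K=[0.6131]  nu=[1.2957]  x^+=[-0.7014]  P^+=[0.2452]
step 3: x^-=[-0.6733]  P^-=[0.5960]  S=[0.9960]  K=[0.5984]  nu=[1.6733]  x^+=[0.3280]  P^+=[0.2394]
step 4: x^-=[0.3149]  P^-=[0.5906]  S=[0.9906]  K=[0.5962]  nu=[-0.1049]  x^+=[0.2523]  P^+=[0.2385]

K[0,0] = 0.5962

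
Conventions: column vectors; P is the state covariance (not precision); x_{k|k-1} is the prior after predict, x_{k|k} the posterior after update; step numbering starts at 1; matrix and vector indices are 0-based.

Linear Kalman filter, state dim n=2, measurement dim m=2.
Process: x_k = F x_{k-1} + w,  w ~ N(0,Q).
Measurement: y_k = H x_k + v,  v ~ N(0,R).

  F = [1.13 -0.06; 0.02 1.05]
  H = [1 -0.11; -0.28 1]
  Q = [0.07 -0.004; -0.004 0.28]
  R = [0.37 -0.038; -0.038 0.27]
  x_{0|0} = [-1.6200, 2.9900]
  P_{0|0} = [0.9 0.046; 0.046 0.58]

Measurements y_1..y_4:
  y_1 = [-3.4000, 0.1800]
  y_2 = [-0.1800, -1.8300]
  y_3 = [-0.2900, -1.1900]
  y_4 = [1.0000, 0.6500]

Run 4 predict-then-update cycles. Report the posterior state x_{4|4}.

x_post = [-0.3104, -0.1457]

step 1: x^-=[-2.0100, 3.1071]  P^-=[1.2151 0.0343; 0.0343 0.9217]  S=[1.5887 -0.4442; -0.4442 1.2678]  K=[0.7705 0.0287; 0.1762 0.7812]  nu=[-1.0482, -3.4899]  x^+=[-2.9178, 0.1960]  P^+=[0.2906 0.0598; 0.0598 0.2210]
step 2: x^-=[-3.3088, 0.1474]  P^-=[0.4337 0.0596; 0.0596 0.5263]  S=[0.7970 -0.1559; -0.1559 0.7969]  K=[0.5415 0.0283; 0.1323 0.6653]  nu=[3.1450, -2.9039]  x^+=[-1.6880, -1.3686]  P^+=[0.2041 0.0442; 0.0442 0.1870]
step 3: x^-=[-1.8253, -1.4708]  P^-=[0.3254 0.0413; 0.0413 0.4881]  S=[0.6922 -0.1403; -0.1403 0.7605]  K=[0.4677 0.0207; 0.1132 0.6475]  nu=[1.3735, -0.2303]  x^+=[-1.1877, -1.4644]  P^+=[0.1763 0.0372; 0.0372 0.1809]
step 4: x^-=[-1.2542, -1.5613]  P^-=[0.2908 0.0327; 0.0327 0.4811]  S=[0.6594 -0.1387; -0.1387 0.7556]  K=[0.4389 0.0160; 0.1047 0.6438]  nu=[2.0825, 1.8602]  x^+=[-0.3104, -0.1457]  P^+=[0.1655 0.0340; 0.0340 0.1794]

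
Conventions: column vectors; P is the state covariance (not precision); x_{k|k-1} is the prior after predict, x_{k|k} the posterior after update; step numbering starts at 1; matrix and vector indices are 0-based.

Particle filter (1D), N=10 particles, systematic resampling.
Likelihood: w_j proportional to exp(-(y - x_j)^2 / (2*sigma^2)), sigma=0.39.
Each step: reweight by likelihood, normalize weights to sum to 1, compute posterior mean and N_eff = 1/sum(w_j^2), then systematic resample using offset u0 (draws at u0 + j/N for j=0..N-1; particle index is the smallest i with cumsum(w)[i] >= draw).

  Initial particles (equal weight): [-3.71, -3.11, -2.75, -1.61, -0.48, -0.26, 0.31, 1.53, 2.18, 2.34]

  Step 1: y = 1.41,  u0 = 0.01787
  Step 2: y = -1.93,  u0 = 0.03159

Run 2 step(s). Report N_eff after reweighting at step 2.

step 1: w=[0.0000, 0.0000, 0.0000, 0.0000, 0.0000, 0.0001, 0.0160, 0.8129, 0.1214, 0.0496]  mean=1.6295  Neff=1.4743  idx=[7, 7, 7, 7, 7, 7, 7, 7, 7, 8]
step 2: w=[0.1111, 0.1111, 0.1111, 0.1111, 0.1111, 0.1111, 0.1111, 0.1111, 0.1111, 0.0000]  mean=1.5300  Neff=9.0000  idx=[0, 1, 2, 2, 3, 4, 5, 6, 7, 8]

N_eff = 9.0000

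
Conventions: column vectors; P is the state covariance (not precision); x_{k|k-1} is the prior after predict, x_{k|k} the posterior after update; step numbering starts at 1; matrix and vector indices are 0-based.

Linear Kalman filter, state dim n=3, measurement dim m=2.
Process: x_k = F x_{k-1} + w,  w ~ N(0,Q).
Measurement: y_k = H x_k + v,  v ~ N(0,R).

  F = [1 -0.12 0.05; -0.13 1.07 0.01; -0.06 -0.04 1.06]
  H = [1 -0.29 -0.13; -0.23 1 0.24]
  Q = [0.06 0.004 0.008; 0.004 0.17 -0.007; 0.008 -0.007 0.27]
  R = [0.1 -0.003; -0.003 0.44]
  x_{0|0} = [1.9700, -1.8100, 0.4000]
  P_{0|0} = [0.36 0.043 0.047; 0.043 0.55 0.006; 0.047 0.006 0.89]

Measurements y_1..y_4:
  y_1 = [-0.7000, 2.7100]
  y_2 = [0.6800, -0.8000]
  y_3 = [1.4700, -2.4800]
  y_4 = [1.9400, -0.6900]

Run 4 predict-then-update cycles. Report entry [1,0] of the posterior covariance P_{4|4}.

P_post[1,0] = -0.0051

step 1: x^-=[2.2072, -2.1888, 0.3782]  P^-=[0.4245 -0.0658 0.0837; -0.0658 0.7939 -0.0205; 0.0837 -0.0205 1.2659]  S=[0.6275 -0.4139; -0.4139 1.3405]  K=[0.7773 0.1330; -0.0903 0.5720; 0.0132 0.2011]  nu=[-3.4928, 5.3157]  x^+=[0.1996, 1.1671, 1.4007]  P^+=[0.1072 0.0552 0.1068; 0.0552 0.3075 -0.1783; 0.1068 -0.1783 1.2138]
step 2: x^-=[0.1295, 1.2369, 1.4261]  P^-=[0.1743 0.0022 0.2015; 0.0022 0.5045 -0.2267; 0.2015 -0.2267 1.6365]  S=[0.2736 -0.1385; -0.1385 0.9159]  K=[0.5898 0.1006; -0.1847 0.4629; 0.2873 0.1742]  nu=[1.0945, -2.3494]  x^+=[0.5387, -0.0529, 1.3314]  P^+=[0.0863 0.0246 0.1573; 0.0246 0.2752 -0.2721; 0.1573 -0.2721 1.6000]
step 3: x^-=[0.6116, -0.1133, 1.3811]  P^-=[0.1673 -0.0287 0.2896; -0.0287 0.4736 -0.3328; 0.2896 -0.3328 2.0717]  S=[0.2584 -0.1295; -0.1295 0.8633]  K=[0.5788 0.0895; -0.2625 0.4243; 0.5499 0.1958]  nu=[1.0050, -2.5575]  x^+=[0.9645, -1.4624, 1.4330]  P^+=[0.0872 0.0065 0.2132; 0.0065 0.2715 -0.3437; 0.2132 -0.3437 1.9883]
step 4: x^-=[1.2117, -1.6758, 1.5196]  P^-=[0.1800 -0.0513 0.3790; -0.0513 0.4728 -0.4164; 0.3790 -0.4164 2.5069]  S=[0.2620 -0.1291; -0.1291 0.8486]  K=[0.5998 0.0891; -0.3129 0.4057; 0.7791 0.2341]  nu=[0.4399, 0.8998]  x^+=[1.5557, -1.4484, 2.0730]  P^+=[0.0928 -0.0051 0.2660; -0.0051 0.2747 -0.4018; 0.2660 -0.4018 2.3485]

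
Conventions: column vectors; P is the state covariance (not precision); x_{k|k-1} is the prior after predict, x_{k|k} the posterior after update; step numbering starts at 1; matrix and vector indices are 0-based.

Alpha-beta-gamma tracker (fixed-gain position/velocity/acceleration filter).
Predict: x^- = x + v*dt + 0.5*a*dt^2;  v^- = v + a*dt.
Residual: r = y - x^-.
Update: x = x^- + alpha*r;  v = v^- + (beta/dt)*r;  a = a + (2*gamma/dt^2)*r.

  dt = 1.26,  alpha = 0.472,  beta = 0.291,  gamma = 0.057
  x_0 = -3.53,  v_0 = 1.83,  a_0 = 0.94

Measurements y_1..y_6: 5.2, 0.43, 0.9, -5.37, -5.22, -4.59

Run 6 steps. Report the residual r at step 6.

resid = 2.6489

step 1: x_pred=-0.4780  r=5.6780  x^+=2.2020  v^+=4.3258  a^+=1.3477
step 2: x_pred=8.7223  r=-8.2923  x^+=4.8083  v^+=4.1088  a^+=0.7523
step 3: x_pred=10.5825  r=-9.6825  x^+=6.0124  v^+=2.8204  a^+=0.0570
step 4: x_pred=9.6114  r=-14.9814  x^+=2.5402  v^+=-0.5677  a^+=-1.0187
step 5: x_pred=1.0162  r=-6.2362  x^+=-1.9273  v^+=-3.2916  a^+=-1.4665
step 6: x_pred=-7.2389  r=2.6489  x^+=-5.9886  v^+=-4.5277  a^+=-1.2763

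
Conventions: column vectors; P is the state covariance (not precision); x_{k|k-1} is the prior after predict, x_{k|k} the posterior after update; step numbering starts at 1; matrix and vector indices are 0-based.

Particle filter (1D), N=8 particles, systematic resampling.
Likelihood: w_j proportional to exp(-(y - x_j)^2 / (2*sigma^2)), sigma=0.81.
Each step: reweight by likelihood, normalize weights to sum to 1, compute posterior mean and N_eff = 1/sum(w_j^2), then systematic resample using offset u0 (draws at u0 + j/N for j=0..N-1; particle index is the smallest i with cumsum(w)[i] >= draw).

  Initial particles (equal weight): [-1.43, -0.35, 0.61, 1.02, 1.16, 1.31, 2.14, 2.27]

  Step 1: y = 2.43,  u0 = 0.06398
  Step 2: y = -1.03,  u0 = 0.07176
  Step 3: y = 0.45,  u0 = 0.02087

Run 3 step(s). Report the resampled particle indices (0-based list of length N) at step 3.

resampled_idx = [0, 1, 1, 2, 3, 4, 5, 6]

step 1: w=[0.0000, 0.0010, 0.0276, 0.0758, 0.1009, 0.1326, 0.3236, 0.3384]  mean=1.8454  Neff=3.9445  idx=[3, 4, 5, 6, 6, 7, 7, 7]
step 2: w=[0.4862, 0.3093, 0.1843, 0.0056, 0.0056, 0.0030, 0.0030, 0.0030]  mean=1.1405  Neff=2.7314  idx=[0, 0, 0, 0, 1, 1, 2, 2]
step 3: w=[0.1388, 0.1388, 0.1388, 0.1388, 0.1211, 0.1211, 0.1012, 0.1012]  mean=1.1126  Neff=7.8785  idx=[0, 1, 1, 2, 3, 4, 5, 6]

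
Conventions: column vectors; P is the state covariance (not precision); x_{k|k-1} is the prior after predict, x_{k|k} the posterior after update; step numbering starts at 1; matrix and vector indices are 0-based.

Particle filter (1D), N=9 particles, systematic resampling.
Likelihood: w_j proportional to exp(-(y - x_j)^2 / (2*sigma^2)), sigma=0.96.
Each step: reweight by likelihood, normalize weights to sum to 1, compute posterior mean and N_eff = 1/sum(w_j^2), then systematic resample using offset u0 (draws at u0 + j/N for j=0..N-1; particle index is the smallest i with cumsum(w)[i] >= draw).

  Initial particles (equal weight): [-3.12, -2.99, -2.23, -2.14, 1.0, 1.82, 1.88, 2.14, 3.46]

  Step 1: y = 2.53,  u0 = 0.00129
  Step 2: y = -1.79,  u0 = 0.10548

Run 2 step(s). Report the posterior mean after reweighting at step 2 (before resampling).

post_mean = 1.1828

step 1: w=[0.0000, 0.0000, 0.0000, 0.0000, 0.0830, 0.2249, 0.2350, 0.2722, 0.1849]  mean=2.1563  Neff=4.5255  idx=[4, 5, 5, 6, 6, 7, 7, 7, 8]
step 2: w=[0.7971, 0.0462, 0.0462, 0.0365, 0.0365, 0.0125, 0.0125, 0.0125, 0.0000]  mean=1.1828  Neff=1.5558  idx=[0, 0, 0, 0, 0, 0, 0, 2, 7]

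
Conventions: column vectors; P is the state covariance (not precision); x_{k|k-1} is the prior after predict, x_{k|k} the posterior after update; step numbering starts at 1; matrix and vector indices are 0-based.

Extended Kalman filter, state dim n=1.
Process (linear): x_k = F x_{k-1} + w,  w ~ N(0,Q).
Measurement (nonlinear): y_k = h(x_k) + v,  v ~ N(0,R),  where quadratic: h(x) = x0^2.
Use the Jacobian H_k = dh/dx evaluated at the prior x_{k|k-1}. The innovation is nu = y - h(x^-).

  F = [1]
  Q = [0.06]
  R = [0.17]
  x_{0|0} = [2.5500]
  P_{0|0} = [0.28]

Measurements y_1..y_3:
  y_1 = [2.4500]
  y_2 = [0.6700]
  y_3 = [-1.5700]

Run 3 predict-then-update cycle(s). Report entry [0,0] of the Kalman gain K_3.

step 1: x^-=[2.5500]  P^-=[0.3400]  H_jac=[5.1000]  S=[9.0134]  K=[0.1924]  nu=[-4.0525]  x^+=[1.7704]  P^+=[0.0064]
step 2: x^-=[1.7704]  P^-=[0.0664]  H_jac=[3.5408]  S=[1.0026]  K=[0.2345]  nu=[-2.4642]  x^+=[1.1924]  P^+=[0.0113]
step 3: x^-=[1.1924]  P^-=[0.0713]  H_jac=[2.3848]  S=[0.5753]  K=[0.2954]  nu=[-2.9919]  x^+=[0.3086]  P^+=[0.0211]

K[0,0] = 0.2954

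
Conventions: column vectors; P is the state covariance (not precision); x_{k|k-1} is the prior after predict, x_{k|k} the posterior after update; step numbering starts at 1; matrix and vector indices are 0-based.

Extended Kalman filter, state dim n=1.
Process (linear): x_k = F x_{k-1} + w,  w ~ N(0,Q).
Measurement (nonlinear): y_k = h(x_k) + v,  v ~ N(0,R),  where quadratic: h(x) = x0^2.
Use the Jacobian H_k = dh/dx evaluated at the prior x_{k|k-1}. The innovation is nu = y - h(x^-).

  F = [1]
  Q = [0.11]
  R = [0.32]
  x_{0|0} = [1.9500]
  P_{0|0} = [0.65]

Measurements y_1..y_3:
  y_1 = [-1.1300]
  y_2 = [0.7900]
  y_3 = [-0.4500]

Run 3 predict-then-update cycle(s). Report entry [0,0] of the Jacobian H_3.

step 1: x^-=[1.9500]  P^-=[0.7600]  H_jac=[3.9000]  S=[11.8796]  K=[0.2495]  nu=[-4.9325]  x^+=[0.7193]  P^+=[0.0205]
step 2: x^-=[0.7193]  P^-=[0.1305]  H_jac=[1.4386]  S=[0.5900]  K=[0.3181]  nu=[0.2726]  x^+=[0.8060]  P^+=[0.0708]
step 3: x^-=[0.8060]  P^-=[0.1808]  H_jac=[1.6121]  S=[0.7898]  K=[0.3690]  nu=[-1.0997]  x^+=[0.4003]  P^+=[0.0732]

H_jac[0,0] = 1.6121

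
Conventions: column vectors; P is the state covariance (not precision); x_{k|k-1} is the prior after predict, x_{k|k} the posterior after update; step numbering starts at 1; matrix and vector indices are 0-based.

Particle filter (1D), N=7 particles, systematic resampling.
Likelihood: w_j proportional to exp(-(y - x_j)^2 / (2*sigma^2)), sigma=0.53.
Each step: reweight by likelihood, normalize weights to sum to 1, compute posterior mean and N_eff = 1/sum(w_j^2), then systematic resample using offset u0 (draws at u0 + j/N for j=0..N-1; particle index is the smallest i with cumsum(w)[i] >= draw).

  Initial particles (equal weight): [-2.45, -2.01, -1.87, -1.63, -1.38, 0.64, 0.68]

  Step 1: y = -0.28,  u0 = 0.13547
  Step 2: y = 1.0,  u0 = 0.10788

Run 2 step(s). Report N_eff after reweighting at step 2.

N_eff = 4.9974

step 1: w=[0.0004, 0.0083, 0.0189, 0.0665, 0.1978, 0.3778, 0.3304]  mean=0.0322  Neff=3.3803  idx=[4, 4, 5, 5, 6, 6, 6]
step 2: w=[0.0000, 0.0000, 0.1942, 0.1942, 0.2038, 0.2038, 0.2038]  mean=0.6644  Neff=4.9974  idx=[2, 3, 4, 4, 5, 6, 6]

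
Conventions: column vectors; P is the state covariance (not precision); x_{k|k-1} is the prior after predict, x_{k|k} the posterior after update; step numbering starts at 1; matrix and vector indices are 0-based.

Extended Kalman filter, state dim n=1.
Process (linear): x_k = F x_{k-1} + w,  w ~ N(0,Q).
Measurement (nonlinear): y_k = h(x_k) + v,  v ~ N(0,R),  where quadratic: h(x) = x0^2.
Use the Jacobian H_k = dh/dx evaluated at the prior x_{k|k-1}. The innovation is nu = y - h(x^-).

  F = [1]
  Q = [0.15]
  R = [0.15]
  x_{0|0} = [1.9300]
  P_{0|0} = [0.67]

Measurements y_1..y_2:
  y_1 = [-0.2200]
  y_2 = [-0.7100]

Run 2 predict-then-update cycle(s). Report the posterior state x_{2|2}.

x_post = [0.2579]

step 1: x^-=[1.9300]  P^-=[0.8200]  H_jac=[3.8600]  S=[12.3677]  K=[0.2559]  nu=[-3.9449]  x^+=[0.9204]  P^+=[0.0099]
step 2: x^-=[0.9204]  P^-=[0.1599]  H_jac=[1.8408]  S=[0.6920]  K=[0.4255]  nu=[-1.5571]  x^+=[0.2579]  P^+=[0.0347]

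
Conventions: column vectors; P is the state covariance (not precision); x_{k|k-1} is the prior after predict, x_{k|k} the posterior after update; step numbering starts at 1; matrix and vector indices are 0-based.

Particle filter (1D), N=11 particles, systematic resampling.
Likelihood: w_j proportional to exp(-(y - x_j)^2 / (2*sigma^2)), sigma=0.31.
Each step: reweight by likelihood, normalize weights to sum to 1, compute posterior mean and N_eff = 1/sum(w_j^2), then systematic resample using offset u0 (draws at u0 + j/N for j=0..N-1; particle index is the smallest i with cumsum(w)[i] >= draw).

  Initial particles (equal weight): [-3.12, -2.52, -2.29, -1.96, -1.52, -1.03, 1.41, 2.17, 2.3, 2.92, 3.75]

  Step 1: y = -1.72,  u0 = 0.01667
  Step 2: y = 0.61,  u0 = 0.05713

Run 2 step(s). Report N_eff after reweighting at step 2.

step 1: w=[0.0000, 0.0193, 0.0993, 0.3990, 0.4372, 0.0452, 0.0000, 0.0000, 0.0000, 0.0000, 0.0000]  mean=-1.7692  Neff=2.7577  idx=[1, 2, 3, 3, 3, 3, 4, 4, 4, 4, 4]
step 2: w=[0.0000, 0.0000, 0.0000, 0.0000, 0.0000, 0.0000, 0.2000, 0.2000, 0.2000, 0.2000, 0.2000]  mean=-1.5200  Neff=5.0002  idx=[6, 6, 7, 7, 8, 8, 9, 9, 9, 10, 10]

N_eff = 5.0002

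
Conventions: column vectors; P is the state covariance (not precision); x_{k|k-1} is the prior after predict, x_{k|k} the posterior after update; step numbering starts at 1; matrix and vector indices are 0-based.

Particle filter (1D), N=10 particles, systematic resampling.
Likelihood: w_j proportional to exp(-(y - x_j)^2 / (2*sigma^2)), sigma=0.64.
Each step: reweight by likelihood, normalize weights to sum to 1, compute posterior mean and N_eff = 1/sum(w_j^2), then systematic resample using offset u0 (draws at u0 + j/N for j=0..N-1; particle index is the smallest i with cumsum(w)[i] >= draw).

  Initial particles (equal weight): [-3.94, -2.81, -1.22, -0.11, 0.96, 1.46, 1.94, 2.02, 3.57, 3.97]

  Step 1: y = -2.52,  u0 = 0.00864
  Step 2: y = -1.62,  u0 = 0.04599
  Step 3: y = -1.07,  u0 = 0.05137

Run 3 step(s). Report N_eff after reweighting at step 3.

step 1: w=[0.0765, 0.8089, 0.1139, 0.0007, 0.0000, 0.0000, 0.0000, 0.0000, 0.0000, 0.0000]  mean=-2.7133  Neff=1.4856  idx=[0, 1, 1, 1, 1, 1, 1, 1, 1, 2]
step 2: w=[0.0006, 0.0791, 0.0791, 0.0791, 0.0791, 0.0791, 0.0791, 0.0791, 0.0791, 0.3665]  mean=-2.2279  Neff=5.4227  idx=[1, 2, 4, 5, 6, 7, 9, 9, 9, 9]
step 3: w=[0.0061, 0.0061, 0.0061, 0.0061, 0.0061, 0.0061, 0.2408, 0.2408, 0.2408, 0.2408]  mean=-1.2786  Neff=4.3079  idx=[6, 6, 6, 7, 7, 8, 8, 8, 9, 9]

N_eff = 4.3079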